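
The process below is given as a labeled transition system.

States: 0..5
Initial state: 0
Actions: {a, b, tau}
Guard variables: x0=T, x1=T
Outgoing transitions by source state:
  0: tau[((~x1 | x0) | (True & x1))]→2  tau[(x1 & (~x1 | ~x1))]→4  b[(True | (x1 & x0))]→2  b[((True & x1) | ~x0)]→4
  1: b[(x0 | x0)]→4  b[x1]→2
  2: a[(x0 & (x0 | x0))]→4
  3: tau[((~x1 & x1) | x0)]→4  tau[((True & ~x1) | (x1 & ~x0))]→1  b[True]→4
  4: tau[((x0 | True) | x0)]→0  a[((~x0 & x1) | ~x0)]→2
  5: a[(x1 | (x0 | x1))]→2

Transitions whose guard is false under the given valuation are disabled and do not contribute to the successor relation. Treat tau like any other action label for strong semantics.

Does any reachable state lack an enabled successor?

Reach set: {0,2,4}
  0: b→2  b→4  tau→2  [3 out]
  2: a→4  [1 out]
  4: tau→0  [1 out]

Answer: DEADLOCK-FREE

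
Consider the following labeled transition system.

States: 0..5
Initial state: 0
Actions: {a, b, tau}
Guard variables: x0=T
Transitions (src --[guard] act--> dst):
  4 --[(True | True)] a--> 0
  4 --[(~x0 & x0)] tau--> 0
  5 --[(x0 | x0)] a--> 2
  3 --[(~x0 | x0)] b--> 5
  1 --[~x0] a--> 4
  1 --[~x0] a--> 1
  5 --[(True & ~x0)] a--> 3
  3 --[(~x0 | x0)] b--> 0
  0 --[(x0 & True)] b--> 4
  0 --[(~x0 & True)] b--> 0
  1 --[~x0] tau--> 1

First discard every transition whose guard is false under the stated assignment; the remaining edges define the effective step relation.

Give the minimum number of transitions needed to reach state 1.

BFS to 1:
  depth 0: {0}
  depth 1: {4}
1 never appears.

Answer: UNREACHABLE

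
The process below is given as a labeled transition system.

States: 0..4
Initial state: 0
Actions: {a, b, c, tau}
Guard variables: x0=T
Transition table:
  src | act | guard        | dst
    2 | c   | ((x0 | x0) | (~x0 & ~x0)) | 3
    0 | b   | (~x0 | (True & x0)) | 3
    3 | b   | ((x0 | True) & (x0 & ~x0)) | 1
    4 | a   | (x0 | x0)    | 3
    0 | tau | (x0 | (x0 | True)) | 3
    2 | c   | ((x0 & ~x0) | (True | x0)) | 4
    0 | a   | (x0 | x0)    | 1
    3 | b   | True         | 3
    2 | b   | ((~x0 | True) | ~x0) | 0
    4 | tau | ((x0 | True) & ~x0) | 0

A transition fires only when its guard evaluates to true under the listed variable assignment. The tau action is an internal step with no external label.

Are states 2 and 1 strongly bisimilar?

Bisimulation quotient by refinement:
  round 0: {{0,1,2,3,4}}
  round 1: {{0},{1},{2},{3},{4}}
5 equivalence class(es) (converged in 2)
2∈{2}, 1∈{1}

Answer: NOT BISIMILAR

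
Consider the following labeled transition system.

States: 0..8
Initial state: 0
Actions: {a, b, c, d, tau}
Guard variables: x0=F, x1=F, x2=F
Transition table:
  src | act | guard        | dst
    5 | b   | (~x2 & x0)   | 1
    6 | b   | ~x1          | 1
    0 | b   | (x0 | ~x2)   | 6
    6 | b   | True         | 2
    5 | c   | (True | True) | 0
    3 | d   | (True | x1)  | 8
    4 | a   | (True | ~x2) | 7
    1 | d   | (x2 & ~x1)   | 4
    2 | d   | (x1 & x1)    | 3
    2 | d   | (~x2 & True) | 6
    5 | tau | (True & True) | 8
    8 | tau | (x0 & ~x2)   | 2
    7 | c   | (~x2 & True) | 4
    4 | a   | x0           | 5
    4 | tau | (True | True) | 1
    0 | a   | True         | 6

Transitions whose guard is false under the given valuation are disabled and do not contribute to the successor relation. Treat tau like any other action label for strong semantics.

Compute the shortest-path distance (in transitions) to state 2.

Answer: 2

Trace:
BFS to 2:
  L0 = {0}
  L1 = {6}
  L2 = {1,2}
2 enters at depth 2; path a·b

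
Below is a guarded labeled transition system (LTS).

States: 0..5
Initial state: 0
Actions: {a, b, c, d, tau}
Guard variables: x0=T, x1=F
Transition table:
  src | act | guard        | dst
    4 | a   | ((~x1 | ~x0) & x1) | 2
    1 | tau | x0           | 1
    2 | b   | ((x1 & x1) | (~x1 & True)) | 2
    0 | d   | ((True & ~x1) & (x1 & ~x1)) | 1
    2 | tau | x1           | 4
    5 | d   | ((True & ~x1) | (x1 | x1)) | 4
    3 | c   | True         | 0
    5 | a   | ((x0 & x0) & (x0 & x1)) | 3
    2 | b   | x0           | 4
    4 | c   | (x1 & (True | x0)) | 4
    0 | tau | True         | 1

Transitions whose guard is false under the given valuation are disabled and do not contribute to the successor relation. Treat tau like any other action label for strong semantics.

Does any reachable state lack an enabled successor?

Reachable = {0,1}
  0: tau→1  [deg 1]
  1: tau→1  [deg 1]

Answer: DEADLOCK-FREE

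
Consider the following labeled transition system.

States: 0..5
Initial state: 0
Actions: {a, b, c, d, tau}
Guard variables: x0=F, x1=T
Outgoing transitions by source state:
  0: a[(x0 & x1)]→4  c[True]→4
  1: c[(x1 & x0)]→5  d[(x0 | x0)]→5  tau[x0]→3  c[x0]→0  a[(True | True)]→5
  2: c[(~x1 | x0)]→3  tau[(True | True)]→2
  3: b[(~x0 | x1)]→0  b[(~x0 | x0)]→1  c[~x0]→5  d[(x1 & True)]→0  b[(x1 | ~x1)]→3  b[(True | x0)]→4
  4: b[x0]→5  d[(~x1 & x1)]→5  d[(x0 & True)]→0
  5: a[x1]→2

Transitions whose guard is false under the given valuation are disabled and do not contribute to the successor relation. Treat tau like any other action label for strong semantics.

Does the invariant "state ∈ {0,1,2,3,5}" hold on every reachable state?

Inv-set: {0,1,2,3,5}
Reachable = {0,4}
  0: safe
  4: ✗ unsafe
reach 4 via c — violates

Answer: INVARIANT VIOLATED at state 4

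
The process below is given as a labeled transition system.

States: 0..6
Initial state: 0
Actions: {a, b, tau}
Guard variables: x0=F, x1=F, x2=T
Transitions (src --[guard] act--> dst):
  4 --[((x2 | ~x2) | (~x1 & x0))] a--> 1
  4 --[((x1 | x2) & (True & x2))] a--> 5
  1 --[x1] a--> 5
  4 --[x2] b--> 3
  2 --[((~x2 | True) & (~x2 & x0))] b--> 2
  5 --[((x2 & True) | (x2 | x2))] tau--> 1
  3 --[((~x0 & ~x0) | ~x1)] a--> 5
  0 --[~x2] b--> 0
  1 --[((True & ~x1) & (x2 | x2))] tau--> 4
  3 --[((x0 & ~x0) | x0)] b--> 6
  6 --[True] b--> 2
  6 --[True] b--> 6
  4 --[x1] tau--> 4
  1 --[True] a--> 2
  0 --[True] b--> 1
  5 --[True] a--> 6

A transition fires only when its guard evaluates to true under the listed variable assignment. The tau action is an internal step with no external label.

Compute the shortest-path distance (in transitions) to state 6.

Answer: 4

Trace:
Layered search for 6:
  depth 0: {0}
  depth 1: {1}
  depth 2: {2,4}
  depth 3: {3,5}
  depth 4: {6}
first hit 6 at d=4 via b·tau·a·a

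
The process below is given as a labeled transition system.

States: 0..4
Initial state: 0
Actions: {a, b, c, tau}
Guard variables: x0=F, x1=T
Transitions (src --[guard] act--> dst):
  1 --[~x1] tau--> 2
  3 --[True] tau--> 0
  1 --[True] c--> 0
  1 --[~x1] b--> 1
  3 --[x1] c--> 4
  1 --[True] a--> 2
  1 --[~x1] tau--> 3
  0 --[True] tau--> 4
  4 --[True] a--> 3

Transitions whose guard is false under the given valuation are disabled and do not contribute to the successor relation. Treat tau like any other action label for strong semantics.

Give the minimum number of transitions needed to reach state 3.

BFS to 3:
  L0 = {0}
  L1 = {4}
  L2 = {3}
first hit 3 at d=2 via tau·a

Answer: 2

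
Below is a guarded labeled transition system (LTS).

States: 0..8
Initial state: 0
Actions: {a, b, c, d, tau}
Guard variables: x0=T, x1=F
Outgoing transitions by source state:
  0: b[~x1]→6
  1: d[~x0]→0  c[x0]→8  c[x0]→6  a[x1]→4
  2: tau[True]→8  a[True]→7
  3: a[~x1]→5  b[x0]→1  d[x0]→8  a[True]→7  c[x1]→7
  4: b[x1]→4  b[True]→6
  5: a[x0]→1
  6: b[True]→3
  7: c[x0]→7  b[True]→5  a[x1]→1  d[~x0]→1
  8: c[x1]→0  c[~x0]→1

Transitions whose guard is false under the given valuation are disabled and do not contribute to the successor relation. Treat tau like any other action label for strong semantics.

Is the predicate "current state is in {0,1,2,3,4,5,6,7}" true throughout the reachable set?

Answer: INVARIANT VIOLATED at state 8

Trace:
Inv-set: {0,1,2,3,4,5,6,7}
R = {0,1,3,5,6,7,8}
  0: safe
  1: safe
  3: safe
  5: safe
  6: safe
  7: safe
  8: outside
witness against invariant: b·b·d → 8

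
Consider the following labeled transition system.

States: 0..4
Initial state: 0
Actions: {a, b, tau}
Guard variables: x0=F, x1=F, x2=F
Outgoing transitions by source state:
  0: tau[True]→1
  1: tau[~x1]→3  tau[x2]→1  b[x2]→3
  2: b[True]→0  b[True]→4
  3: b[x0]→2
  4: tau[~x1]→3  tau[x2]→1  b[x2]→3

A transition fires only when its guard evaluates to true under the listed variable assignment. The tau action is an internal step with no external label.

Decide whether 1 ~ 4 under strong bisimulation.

Refine partition for ~:
  round 0: {{0,1,2,3,4}}
  round 1: {{0,1,4},{2},{3}}
  round 2: {{0},{1,4},{2},{3}}
4 equivalence class(es) (converged in 3)
[1]={1,4}  [4]={1,4}

Answer: BISIMILAR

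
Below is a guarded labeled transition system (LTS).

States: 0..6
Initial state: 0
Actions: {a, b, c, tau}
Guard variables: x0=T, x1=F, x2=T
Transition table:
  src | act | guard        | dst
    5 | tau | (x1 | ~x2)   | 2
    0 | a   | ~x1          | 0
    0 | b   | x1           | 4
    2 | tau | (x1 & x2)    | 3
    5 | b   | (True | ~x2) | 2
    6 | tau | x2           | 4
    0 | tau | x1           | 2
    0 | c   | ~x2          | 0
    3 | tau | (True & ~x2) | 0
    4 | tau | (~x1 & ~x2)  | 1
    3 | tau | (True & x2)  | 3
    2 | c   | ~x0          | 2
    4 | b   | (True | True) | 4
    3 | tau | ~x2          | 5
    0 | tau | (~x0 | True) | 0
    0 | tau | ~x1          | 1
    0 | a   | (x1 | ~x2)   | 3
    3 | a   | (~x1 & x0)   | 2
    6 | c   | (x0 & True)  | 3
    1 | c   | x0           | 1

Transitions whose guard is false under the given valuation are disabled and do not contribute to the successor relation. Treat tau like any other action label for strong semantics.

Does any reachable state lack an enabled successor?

Answer: DEADLOCK-FREE

Analysis:
R = {0,1}
  0: a→0  tau→0  tau→1  [3 out]
  1: c→1  [1 out]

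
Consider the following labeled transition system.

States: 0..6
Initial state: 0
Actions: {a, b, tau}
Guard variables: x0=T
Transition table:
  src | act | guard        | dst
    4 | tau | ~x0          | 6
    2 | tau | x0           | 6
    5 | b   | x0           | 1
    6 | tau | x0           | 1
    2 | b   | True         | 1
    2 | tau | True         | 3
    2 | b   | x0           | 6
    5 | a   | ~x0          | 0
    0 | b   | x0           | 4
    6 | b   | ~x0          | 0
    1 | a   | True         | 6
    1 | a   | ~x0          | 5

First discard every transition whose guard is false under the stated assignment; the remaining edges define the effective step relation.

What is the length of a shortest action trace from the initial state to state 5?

Layered search for 5:
  Layer 0: {0}
  Layer 1: {4}
5 never appears.

Answer: UNREACHABLE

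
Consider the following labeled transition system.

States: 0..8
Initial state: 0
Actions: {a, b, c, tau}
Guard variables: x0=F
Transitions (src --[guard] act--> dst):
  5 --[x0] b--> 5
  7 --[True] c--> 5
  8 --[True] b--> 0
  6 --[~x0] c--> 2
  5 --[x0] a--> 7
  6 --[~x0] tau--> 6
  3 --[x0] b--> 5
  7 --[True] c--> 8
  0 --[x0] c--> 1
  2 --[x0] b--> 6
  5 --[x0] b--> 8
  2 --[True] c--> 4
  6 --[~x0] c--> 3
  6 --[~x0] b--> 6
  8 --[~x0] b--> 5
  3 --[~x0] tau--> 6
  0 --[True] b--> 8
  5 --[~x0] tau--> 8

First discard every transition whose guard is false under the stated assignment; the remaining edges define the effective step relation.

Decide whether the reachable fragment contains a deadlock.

Reachable = {0,5,8}
  0: b→8  [deg 1]
  5: tau→8  [deg 1]
  8: b→0  b→5  [deg 2]

Answer: DEADLOCK-FREE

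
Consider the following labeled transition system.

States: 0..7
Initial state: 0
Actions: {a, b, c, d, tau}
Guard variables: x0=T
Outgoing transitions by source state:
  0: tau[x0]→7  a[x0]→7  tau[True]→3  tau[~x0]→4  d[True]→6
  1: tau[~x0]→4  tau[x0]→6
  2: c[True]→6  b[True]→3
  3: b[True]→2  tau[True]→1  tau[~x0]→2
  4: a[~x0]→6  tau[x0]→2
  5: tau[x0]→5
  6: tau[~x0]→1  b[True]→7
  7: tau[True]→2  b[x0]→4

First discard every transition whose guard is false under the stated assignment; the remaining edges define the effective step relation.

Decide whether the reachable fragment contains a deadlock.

Answer: DEADLOCK-FREE

Working:
Reachable = {0,1,2,3,4,6,7}
  0: a→7  d→6  tau→3  tau→7  [4 out]
  1: tau→6  [1 out]
  2: b→3  c→6  [2 out]
  3: b→2  tau→1  [2 out]
  4: tau→2  [1 out]
  6: b→7  [1 out]
  7: b→4  tau→2  [2 out]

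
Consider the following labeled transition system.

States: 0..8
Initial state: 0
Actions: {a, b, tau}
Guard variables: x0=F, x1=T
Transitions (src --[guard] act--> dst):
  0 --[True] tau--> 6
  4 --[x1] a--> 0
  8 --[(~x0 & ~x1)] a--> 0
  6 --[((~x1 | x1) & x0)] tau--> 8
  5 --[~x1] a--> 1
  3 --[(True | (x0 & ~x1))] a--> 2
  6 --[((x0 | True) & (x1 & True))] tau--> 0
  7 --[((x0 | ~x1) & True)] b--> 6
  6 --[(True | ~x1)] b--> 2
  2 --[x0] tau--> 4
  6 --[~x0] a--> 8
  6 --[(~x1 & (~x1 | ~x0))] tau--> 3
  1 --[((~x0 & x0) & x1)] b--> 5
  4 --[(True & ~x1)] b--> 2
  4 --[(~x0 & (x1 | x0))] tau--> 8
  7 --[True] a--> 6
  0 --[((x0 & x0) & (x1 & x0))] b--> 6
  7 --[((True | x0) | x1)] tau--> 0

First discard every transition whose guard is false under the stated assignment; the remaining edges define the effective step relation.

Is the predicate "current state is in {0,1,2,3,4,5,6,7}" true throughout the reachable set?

Answer: INVARIANT VIOLATED at state 8

Trace:
Allowed set {0,1,2,3,4,5,6,7}
Reachable = {0,2,6,8}
  0: ok
  2: ok
  6: ok
  8: ✗ unsafe
counterexample path to 8: tau·a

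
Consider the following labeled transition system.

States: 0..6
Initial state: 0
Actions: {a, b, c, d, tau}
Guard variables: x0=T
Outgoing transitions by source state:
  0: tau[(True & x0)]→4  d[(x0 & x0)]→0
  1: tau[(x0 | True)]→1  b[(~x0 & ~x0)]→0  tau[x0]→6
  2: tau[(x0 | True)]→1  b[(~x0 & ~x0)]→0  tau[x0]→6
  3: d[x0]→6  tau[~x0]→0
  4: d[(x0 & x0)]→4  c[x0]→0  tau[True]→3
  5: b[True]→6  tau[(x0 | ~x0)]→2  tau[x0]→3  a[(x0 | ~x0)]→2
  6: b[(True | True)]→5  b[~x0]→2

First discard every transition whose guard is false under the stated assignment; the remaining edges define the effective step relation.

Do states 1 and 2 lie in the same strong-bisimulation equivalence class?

Answer: BISIMILAR

Working:
Bisimulation quotient by refinement:
  P[0] = {{0,1,2,3,4,5,6}}
  P[1] = {{0},{1,2},{3},{4},{5},{6}}
Fixed point at round 2; 6 class(es).
[1]={1,2}  [2]={1,2}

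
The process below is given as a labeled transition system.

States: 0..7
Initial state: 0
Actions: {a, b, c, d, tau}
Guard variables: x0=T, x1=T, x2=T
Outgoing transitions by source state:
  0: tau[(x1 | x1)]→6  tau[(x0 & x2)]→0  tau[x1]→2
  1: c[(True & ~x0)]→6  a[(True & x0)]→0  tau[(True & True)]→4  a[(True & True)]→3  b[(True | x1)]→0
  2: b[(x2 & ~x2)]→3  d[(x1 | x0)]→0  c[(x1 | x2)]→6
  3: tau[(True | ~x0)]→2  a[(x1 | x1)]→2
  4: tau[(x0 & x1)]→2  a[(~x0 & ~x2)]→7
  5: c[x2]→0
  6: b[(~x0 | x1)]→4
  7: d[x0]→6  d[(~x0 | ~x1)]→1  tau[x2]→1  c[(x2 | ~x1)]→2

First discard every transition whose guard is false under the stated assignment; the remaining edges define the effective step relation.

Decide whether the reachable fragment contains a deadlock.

Answer: DEADLOCK-FREE

Trace:
Reach set: {0,2,4,6}
  0: tau→0  tau→2  tau→6  [3 out]
  2: c→6  d→0  [2 out]
  4: tau→2  [1 out]
  6: b→4  [1 out]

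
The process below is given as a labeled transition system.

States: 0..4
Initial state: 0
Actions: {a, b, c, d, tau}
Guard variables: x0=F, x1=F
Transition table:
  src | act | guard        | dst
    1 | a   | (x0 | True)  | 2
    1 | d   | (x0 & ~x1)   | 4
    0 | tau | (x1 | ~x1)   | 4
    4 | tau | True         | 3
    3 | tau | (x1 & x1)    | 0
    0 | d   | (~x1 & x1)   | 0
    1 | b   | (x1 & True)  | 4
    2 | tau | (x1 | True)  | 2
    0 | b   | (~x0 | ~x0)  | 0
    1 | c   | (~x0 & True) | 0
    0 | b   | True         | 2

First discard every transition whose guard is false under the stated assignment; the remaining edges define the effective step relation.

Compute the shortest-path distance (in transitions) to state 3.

Answer: 2

Analysis:
Layered search for 3:
  L0 = {0}
  L1 = {2,4}
  L2 = {3}
depth(3)=2, e.g. tau·tau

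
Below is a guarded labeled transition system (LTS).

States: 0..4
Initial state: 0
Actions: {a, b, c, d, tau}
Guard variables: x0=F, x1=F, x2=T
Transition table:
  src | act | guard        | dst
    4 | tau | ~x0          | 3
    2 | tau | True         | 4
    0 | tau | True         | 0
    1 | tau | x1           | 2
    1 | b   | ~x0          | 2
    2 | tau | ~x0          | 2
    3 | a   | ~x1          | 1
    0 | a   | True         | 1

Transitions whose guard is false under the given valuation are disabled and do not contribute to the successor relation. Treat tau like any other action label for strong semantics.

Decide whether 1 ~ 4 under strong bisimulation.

Answer: NOT BISIMILAR

Working:
Bisimulation quotient by refinement:
  round 0: {{0,1,2,3,4}}
  round 1: {{0},{1},{2,4},{3}}
  round 2: {{0},{1},{2},{3},{4}}
Fixed point at round 3; 5 class(es).
class of 1: {1}; class of 4: {4}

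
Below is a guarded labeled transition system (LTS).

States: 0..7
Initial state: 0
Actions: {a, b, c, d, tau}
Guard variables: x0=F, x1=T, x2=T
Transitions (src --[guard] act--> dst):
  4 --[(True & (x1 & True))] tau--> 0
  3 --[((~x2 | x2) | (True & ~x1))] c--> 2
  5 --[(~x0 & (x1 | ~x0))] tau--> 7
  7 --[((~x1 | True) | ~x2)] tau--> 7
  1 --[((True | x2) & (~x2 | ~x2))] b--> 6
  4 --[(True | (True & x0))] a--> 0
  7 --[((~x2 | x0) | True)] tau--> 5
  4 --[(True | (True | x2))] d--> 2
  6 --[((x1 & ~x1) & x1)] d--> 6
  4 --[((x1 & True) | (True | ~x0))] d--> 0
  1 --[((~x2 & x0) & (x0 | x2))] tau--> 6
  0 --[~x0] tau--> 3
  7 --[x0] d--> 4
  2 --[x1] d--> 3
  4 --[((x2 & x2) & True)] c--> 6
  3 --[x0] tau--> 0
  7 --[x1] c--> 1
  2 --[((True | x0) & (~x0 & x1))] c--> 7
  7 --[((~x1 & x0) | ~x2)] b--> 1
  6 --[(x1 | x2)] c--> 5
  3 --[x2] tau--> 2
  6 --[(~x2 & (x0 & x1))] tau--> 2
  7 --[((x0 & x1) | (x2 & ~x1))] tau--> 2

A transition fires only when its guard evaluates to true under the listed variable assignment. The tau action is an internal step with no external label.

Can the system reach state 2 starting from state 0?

Answer: REACHABLE

Working:
After dropping false guards: 15 live edges.
L0 = {0}
L1 = {3}  now seen {0,3}
L2 = {2}  now seen {0,2,3}
L3 = {7}  now seen {0,2,3,7}
L4 = {1,5}  now seen {0,1,2,3,5,7}
Reach set: {0,1,2,3,5,7}
trace reaching 2: tau·c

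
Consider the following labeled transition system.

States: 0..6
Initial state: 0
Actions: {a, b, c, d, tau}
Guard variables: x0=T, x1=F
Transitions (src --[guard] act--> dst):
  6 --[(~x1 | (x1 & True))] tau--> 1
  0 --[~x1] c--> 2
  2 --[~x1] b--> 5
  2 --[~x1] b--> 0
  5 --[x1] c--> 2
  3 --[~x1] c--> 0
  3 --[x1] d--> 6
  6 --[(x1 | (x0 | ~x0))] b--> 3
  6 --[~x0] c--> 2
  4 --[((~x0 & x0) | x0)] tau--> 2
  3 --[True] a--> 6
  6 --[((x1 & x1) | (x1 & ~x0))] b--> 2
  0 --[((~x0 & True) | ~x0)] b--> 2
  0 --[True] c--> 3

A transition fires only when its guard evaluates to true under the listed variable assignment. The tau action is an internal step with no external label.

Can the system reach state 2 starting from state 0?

Answer: REACHABLE

Working:
Guard filter leaves 9 enabled edge(s).
depth 0: {0}
depth 1: {2,3}  cumulative {0,2,3}
depth 2: {5,6}  cumulative {0,2,3,5,6}
depth 3: {1}  cumulative {0,1,2,3,5,6}
R = {0,1,2,3,5,6}
Path to 2: c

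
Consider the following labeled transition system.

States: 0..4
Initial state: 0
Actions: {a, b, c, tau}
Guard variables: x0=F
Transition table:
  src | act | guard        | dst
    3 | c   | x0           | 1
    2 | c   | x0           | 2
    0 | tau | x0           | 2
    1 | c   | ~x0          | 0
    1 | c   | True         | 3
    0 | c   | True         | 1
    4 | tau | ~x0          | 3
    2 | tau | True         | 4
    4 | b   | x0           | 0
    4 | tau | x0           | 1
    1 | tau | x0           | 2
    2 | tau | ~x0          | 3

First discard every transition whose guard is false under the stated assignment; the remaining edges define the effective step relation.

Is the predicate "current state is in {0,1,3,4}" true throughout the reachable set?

Answer: INVARIANT HOLDS

Working:
Safe = {0,1,3,4}
R = {0,1,3}
  0: ✓
  1: ✓
  3: ✓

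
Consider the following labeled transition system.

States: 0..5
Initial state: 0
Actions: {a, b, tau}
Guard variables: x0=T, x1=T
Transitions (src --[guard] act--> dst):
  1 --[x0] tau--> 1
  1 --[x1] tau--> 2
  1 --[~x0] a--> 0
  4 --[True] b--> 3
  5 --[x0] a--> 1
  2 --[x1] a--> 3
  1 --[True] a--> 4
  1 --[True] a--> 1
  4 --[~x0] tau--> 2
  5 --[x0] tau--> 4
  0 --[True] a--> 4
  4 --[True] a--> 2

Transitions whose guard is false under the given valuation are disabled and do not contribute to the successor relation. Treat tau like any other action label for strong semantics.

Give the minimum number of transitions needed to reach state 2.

Layered search for 2:
  Layer 0: {0}
  Layer 1: {4}
  Layer 2: {2,3}
first hit 2 at d=2 via a·a

Answer: 2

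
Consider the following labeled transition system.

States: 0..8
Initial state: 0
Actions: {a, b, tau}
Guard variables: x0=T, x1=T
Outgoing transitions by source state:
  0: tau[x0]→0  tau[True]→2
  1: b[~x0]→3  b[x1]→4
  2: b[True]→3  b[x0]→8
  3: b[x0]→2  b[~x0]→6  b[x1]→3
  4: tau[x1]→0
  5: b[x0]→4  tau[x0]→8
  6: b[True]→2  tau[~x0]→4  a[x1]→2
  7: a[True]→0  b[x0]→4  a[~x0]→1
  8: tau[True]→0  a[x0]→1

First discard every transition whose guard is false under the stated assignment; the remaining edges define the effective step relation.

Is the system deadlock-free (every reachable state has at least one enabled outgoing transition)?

Answer: DEADLOCK-FREE

Working:
R = {0,1,2,3,4,8}
  0: tau→0  tau→2  [2 out]
  1: b→4  [1 out]
  2: b→3  b→8  [2 out]
  3: b→2  b→3  [2 out]
  4: tau→0  [1 out]
  8: a→1  tau→0  [2 out]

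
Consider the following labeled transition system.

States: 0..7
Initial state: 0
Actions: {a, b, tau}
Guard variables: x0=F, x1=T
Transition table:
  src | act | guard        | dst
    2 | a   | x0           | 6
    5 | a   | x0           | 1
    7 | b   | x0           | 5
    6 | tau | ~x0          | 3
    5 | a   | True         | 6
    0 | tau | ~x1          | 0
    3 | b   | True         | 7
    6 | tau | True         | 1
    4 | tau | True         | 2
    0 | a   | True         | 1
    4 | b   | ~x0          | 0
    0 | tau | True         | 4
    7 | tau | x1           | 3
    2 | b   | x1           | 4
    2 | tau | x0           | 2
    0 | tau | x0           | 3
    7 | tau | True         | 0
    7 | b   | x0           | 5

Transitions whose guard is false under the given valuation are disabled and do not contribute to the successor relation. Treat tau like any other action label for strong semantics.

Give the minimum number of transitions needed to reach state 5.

BFS to 5:
  Layer 0: {0}
  Layer 1: {1,4}
  Layer 2: {2}
5 never appears.

Answer: UNREACHABLE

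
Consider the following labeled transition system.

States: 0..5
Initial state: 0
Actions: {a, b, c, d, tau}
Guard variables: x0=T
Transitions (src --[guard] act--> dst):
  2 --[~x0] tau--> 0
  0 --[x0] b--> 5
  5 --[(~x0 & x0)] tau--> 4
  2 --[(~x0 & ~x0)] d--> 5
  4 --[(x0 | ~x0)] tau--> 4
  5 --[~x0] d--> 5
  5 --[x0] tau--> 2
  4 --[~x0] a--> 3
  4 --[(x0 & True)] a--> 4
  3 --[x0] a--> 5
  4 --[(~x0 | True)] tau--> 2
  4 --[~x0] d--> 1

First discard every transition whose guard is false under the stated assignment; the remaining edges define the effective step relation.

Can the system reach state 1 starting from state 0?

Answer: UNREACHABLE

Working:
After dropping false guards: 6 live edges.
L0 = {0}
L1 = {5}  now seen {0,5}
L2 = {2}  now seen {0,2,5}
Reachable = {0,2,5}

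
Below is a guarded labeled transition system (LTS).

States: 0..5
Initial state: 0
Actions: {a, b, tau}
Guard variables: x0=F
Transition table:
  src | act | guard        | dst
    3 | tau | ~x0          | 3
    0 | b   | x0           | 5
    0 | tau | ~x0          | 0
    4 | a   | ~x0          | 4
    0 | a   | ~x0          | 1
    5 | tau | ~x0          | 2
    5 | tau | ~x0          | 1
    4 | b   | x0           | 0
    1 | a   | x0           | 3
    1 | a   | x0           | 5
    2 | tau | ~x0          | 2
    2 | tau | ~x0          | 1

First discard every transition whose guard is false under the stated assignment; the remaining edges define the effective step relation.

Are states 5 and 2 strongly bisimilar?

Refine partition for ~:
  round 0: {{0,1,2,3,4,5}}
  round 1: {{0},{1},{2,3,5},{4}}
  round 2: {{0},{1},{2,5},{3},{4}}
Fixed point at round 3; 5 class(es).
5∈{2,5}, 2∈{2,5}

Answer: BISIMILAR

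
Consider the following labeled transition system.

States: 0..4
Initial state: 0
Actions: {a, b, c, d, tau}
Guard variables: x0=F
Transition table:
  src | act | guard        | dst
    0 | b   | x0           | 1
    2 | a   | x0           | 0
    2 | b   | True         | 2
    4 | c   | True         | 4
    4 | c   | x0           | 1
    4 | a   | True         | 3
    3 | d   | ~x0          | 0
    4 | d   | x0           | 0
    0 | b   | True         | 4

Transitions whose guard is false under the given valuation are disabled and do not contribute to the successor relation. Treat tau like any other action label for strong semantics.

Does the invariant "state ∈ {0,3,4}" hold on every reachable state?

Answer: INVARIANT HOLDS

Working:
Inv-set: {0,3,4}
R = {0,3,4}
  0: ✓
  3: ✓
  4: ✓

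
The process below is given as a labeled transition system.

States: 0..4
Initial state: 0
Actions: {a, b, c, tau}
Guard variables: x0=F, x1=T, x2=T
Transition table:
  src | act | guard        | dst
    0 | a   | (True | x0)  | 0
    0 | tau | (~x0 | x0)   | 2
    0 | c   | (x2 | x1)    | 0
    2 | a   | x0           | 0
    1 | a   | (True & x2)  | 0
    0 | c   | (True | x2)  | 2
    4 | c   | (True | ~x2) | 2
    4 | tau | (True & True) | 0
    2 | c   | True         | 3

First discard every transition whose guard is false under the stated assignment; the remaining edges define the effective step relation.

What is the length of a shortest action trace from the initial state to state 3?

Answer: 2

Analysis:
BFS to 3:
  depth 0: {0}
  depth 1: {2}
  depth 2: {3}
depth(3)=2, e.g. c·c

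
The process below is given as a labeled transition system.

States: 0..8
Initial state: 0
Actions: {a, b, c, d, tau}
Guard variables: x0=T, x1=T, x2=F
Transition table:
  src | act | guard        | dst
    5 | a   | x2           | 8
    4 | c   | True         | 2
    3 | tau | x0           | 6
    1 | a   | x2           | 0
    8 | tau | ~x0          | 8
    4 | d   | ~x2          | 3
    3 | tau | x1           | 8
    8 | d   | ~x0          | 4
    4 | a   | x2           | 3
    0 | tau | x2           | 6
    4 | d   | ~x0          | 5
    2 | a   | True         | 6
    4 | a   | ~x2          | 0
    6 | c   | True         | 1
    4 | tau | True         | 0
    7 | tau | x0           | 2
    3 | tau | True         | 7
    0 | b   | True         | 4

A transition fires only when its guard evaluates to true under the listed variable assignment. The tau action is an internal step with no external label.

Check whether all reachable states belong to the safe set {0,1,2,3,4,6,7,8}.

Answer: INVARIANT HOLDS

Analysis:
Allowed set {0,1,2,3,4,6,7,8}
Reach set: {0,1,2,3,4,6,7,8}
  0: ✓
  1: ✓
  2: ✓
  3: ✓
  4: ✓
  6: ✓
  7: ✓
  8: ✓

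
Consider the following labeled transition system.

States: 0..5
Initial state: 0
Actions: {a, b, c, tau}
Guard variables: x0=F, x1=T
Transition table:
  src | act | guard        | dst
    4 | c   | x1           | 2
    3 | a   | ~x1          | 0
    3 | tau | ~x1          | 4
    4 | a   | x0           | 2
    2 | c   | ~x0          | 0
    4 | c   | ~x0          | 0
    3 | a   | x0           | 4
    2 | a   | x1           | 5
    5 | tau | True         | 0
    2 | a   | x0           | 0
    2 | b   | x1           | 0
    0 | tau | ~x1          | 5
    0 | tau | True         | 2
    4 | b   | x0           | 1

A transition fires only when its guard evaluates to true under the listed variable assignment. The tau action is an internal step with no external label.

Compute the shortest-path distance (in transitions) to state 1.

BFS to 1:
  Layer 0: {0}
  Layer 1: {2}
  Layer 2: {5}
1 never appears.

Answer: UNREACHABLE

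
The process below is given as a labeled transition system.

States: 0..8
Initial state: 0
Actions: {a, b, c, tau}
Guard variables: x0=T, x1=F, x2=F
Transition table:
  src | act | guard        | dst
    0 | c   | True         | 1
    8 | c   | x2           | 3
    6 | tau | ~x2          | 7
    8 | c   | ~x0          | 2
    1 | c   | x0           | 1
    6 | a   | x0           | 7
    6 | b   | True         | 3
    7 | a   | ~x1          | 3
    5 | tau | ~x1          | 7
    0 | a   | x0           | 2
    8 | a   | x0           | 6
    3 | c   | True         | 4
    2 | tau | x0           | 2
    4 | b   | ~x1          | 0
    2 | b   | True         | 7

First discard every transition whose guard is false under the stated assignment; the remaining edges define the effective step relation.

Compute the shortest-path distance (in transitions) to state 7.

Answer: 2

Trace:
Layered search for 7:
  depth 0: {0}
  depth 1: {1,2}
  depth 2: {7}
7 enters at depth 2; path a·b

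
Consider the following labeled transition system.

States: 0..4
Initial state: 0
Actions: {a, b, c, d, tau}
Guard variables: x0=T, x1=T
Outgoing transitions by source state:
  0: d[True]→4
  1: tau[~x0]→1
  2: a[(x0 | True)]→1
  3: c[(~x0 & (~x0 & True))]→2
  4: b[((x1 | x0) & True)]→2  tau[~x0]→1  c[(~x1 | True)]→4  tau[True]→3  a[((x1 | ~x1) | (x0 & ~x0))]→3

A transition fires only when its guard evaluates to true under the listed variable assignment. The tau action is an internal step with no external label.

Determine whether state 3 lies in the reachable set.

Guard filter leaves 6 enabled edge(s).
Layer 0: {0}
Layer 1: {4}  total {0,4}
Layer 2: {2,3}  total {0,2,3,4}
Layer 3: {1}  total {0,1,2,3,4}
Reachable = {0,1,2,3,4}
trace reaching 3: d·tau

Answer: REACHABLE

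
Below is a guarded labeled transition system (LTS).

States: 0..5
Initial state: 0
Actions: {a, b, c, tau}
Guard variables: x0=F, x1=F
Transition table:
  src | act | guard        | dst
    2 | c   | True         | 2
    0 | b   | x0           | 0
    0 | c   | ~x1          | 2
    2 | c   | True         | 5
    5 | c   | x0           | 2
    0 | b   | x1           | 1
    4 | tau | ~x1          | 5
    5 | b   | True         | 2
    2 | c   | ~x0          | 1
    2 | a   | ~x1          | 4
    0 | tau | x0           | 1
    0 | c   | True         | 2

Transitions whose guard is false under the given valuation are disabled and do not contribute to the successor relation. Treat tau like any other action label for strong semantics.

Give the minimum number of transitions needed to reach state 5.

Answer: 2

Working:
Breadth-first toward 5:
  L0 = {0}
  L1 = {2}
  L2 = {1,4,5}
first hit 5 at d=2 via c·c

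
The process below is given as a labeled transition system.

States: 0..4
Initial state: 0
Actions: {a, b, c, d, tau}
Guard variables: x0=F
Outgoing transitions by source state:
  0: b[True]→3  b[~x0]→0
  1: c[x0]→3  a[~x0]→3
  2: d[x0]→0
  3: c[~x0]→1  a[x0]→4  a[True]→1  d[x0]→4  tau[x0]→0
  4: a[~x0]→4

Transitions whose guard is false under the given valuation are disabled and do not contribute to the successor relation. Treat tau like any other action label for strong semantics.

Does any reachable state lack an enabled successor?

Answer: DEADLOCK-FREE

Analysis:
R = {0,1,3}
  0: b→0  b→3  [2 out]
  1: a→3  [1 out]
  3: a→1  c→1  [2 out]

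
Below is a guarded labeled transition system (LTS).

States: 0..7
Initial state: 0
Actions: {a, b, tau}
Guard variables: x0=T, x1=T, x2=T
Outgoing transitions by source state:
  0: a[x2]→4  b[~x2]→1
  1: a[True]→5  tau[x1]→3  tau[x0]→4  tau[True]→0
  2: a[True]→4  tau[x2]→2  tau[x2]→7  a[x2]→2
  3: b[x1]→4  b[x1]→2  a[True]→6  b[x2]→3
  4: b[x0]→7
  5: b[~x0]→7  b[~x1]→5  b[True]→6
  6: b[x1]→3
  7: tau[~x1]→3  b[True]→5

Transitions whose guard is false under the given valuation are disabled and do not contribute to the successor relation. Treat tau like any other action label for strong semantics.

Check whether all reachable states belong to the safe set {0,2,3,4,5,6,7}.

Safe = {0,2,3,4,5,6,7}
Reachable = {0,2,3,4,5,6,7}
  0: ✓
  2: ✓
  3: ✓
  4: ✓
  5: ✓
  6: ✓
  7: ✓

Answer: INVARIANT HOLDS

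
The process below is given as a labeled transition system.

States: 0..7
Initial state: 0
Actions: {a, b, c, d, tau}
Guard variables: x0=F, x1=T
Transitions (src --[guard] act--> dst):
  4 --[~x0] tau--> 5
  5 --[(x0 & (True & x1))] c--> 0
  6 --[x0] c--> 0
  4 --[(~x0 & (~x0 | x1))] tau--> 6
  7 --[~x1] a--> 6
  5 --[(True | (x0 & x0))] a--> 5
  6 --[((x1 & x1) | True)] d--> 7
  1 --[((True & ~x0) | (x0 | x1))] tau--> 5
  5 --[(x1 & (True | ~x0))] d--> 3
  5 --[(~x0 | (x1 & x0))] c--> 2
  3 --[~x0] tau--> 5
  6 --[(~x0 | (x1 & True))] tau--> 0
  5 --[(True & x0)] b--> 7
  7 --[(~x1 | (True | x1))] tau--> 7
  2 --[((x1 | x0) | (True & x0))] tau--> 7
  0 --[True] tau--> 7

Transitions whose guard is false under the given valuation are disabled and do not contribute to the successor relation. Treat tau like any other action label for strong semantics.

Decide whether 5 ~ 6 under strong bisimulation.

Answer: NOT BISIMILAR

Analysis:
Refine partition for ~:
  π0 = {{0,1,2,3,4,5,6,7}}
  π1 = {{0,1,2,3,4,7},{5},{6}}
  π2 = {{0,2,7},{1,3},{4},{5},{6}}
Fixed point at round 3; 5 class(es).
class of 5: {5}; class of 6: {6}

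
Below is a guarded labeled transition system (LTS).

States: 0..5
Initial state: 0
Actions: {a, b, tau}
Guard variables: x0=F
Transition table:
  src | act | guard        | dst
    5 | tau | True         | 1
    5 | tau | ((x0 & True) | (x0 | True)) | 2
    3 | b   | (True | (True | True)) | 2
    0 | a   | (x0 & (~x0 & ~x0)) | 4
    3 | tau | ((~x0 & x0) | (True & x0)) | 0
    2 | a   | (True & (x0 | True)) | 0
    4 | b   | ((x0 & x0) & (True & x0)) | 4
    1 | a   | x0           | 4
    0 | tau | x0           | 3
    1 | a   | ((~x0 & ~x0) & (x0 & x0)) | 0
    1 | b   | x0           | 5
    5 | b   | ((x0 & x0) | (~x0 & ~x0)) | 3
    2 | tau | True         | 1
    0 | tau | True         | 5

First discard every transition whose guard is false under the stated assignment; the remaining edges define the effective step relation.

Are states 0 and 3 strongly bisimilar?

Answer: NOT BISIMILAR

Trace:
Refine partition for ~:
  P[0] = {{0,1,2,3,4,5}}
  P[1] = {{0},{1,4},{2},{3},{5}}
Fixed point at round 2; 5 class(es).
0∈{0}, 3∈{3}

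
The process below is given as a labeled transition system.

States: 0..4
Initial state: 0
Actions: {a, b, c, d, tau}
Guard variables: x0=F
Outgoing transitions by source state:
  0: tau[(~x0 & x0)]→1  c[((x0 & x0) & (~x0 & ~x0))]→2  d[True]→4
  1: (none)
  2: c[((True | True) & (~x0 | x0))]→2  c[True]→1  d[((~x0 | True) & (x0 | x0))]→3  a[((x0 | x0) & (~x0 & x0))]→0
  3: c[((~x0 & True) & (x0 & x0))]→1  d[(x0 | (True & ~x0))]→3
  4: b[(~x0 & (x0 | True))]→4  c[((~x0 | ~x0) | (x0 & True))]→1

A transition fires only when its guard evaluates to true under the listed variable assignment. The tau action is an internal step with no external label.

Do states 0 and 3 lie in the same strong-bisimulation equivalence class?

Answer: NOT BISIMILAR

Working:
Compute ~ classes (split until stable):
  π0 = {{0,1,2,3,4}}
  π1 = {{0,3},{1},{2},{4}}
  π2 = {{0},{1},{2},{3},{4}}
5 equivalence class(es) (converged in 3)
class of 0: {0}; class of 3: {3}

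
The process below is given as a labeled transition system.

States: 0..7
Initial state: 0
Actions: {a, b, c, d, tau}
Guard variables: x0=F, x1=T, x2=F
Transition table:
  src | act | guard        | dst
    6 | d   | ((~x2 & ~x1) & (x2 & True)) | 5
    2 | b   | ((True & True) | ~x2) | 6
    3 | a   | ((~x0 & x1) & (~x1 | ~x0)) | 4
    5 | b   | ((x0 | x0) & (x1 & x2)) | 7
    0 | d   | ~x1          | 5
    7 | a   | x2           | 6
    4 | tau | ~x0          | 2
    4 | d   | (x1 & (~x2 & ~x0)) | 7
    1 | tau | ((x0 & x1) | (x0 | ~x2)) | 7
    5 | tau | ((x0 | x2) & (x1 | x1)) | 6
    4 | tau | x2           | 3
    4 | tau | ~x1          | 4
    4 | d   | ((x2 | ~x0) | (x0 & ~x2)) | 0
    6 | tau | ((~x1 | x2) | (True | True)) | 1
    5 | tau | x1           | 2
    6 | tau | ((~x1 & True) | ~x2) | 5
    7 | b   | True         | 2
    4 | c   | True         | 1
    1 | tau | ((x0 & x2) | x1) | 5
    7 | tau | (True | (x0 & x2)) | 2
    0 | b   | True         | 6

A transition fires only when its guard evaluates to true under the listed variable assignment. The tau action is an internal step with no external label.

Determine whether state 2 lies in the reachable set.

After dropping false guards: 14 live edges.
Layer 0: {0}
Layer 1: {6}  total {0,6}
Layer 2: {1,5}  total {0,1,5,6}
Layer 3: {2,7}  total {0,1,2,5,6,7}
Reach set: {0,1,2,5,6,7}
trace reaching 2: b·tau·tau

Answer: REACHABLE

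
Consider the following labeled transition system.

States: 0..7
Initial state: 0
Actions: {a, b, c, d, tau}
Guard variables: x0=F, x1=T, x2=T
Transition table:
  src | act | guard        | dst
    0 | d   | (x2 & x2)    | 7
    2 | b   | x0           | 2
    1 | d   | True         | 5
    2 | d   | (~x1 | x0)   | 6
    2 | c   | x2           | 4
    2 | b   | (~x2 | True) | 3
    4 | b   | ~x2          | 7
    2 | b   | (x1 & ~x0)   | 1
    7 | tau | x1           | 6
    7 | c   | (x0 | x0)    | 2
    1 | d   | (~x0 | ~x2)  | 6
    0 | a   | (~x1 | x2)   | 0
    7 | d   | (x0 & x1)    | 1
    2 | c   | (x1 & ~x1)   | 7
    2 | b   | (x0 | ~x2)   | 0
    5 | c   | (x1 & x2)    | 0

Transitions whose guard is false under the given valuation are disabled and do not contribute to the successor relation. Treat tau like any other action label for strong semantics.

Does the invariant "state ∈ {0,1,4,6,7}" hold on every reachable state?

Allowed set {0,1,4,6,7}
R = {0,6,7}
  0: safe
  6: safe
  7: safe

Answer: INVARIANT HOLDS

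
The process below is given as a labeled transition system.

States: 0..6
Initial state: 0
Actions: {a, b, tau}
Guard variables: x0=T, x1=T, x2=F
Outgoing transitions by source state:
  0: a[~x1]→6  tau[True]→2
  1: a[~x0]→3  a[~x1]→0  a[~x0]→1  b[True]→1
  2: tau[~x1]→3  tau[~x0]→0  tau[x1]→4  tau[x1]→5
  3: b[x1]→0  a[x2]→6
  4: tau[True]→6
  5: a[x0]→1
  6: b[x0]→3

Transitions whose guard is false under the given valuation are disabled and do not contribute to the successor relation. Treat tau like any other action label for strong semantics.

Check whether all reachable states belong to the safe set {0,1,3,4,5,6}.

Inv-set: {0,1,3,4,5,6}
Reachable = {0,1,2,3,4,5,6}
  0: ✓
  1: ✓
  2: VIOLATES
  3: ✓
  4: ✓
  5: ✓
  6: ✓
counterexample path to 2: tau

Answer: INVARIANT VIOLATED at state 2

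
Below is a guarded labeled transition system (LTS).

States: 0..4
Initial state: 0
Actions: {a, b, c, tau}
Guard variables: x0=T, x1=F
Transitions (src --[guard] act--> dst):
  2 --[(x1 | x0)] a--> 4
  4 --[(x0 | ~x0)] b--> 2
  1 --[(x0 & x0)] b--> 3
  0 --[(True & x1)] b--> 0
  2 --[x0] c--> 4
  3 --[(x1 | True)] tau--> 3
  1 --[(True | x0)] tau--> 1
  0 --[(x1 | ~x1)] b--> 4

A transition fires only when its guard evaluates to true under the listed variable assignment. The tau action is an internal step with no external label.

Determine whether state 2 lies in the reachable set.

Answer: REACHABLE

Working:
7 transition(s) survive guard evaluation.
depth 0: {0}
depth 1: {4}  now seen {0,4}
depth 2: {2}  now seen {0,2,4}
Reachable = {0,2,4}
witness 2: b·b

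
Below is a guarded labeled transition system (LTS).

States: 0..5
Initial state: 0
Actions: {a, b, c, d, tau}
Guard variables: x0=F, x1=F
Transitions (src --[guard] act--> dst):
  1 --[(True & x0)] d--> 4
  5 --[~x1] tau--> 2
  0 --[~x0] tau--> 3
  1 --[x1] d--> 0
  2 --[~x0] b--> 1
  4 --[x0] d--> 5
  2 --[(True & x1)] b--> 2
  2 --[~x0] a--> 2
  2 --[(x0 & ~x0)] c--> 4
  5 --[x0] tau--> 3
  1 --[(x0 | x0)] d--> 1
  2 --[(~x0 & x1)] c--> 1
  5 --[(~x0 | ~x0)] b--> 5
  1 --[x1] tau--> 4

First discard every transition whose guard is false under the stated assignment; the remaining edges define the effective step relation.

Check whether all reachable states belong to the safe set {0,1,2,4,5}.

Safe = {0,1,2,4,5}
R = {0,3}
  0: ok
  3: VIOLATES
reach 3 via tau — violates

Answer: INVARIANT VIOLATED at state 3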